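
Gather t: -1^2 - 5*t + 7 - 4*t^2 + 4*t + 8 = -4*t^2 - t + 14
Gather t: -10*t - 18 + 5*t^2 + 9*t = 5*t^2 - t - 18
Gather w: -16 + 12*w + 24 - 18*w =8 - 6*w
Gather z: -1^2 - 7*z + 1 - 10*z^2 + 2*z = -10*z^2 - 5*z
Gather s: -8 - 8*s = -8*s - 8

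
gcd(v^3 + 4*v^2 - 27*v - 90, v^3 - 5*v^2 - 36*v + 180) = v^2 + v - 30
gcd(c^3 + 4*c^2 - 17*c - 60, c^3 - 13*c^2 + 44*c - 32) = c - 4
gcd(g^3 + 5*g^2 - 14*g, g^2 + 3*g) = g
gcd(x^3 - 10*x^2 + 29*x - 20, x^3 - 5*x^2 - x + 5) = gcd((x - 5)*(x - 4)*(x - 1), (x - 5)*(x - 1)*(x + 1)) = x^2 - 6*x + 5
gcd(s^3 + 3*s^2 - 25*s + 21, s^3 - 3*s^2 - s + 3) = s^2 - 4*s + 3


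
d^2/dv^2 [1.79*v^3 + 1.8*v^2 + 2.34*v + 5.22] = 10.74*v + 3.6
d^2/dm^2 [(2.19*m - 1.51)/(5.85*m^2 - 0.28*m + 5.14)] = ((18.8934 - 76.869*m)*(5.85*m^2 - 0.28*m + 5.14) + (2.19*m - 1.51)*(11.7*m - 0.28)*(23.4*m - 0.56))/(5.85*m^2 - 0.28*m + 5.14)^3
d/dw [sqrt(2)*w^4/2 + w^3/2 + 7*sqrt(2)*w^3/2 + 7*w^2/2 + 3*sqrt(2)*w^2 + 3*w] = 2*sqrt(2)*w^3 + 3*w^2/2 + 21*sqrt(2)*w^2/2 + 7*w + 6*sqrt(2)*w + 3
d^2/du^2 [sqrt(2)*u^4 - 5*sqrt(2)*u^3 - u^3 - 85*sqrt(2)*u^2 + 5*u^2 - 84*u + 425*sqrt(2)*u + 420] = 12*sqrt(2)*u^2 - 30*sqrt(2)*u - 6*u - 170*sqrt(2) + 10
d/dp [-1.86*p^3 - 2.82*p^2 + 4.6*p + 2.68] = -5.58*p^2 - 5.64*p + 4.6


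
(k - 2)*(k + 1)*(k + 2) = k^3 + k^2 - 4*k - 4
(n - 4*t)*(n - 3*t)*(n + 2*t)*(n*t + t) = n^4*t - 5*n^3*t^2 + n^3*t - 2*n^2*t^3 - 5*n^2*t^2 + 24*n*t^4 - 2*n*t^3 + 24*t^4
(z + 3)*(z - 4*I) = z^2 + 3*z - 4*I*z - 12*I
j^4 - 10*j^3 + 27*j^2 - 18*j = j*(j - 6)*(j - 3)*(j - 1)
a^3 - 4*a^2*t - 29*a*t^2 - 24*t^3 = (a - 8*t)*(a + t)*(a + 3*t)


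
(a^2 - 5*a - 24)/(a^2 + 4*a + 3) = (a - 8)/(a + 1)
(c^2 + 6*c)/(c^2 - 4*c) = (c + 6)/(c - 4)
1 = 1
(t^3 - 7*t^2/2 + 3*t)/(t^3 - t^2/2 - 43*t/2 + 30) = t*(t - 2)/(t^2 + t - 20)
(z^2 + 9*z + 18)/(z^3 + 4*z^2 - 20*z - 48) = (z + 3)/(z^2 - 2*z - 8)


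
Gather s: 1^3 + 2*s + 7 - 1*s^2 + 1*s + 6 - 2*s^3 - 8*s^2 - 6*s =-2*s^3 - 9*s^2 - 3*s + 14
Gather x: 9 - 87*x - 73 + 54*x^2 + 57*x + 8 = 54*x^2 - 30*x - 56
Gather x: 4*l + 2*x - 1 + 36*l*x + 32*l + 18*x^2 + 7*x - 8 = 36*l + 18*x^2 + x*(36*l + 9) - 9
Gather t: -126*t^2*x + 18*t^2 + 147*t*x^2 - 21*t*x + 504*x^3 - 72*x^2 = t^2*(18 - 126*x) + t*(147*x^2 - 21*x) + 504*x^3 - 72*x^2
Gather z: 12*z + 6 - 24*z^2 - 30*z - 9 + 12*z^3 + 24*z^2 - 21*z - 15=12*z^3 - 39*z - 18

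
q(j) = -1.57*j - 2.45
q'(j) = -1.57000000000000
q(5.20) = -10.61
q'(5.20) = -1.57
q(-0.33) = -1.93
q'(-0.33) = -1.57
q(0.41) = -3.09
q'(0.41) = -1.57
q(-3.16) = 2.51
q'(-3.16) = -1.57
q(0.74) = -3.61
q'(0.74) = -1.57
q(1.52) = -4.84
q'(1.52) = -1.57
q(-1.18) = -0.60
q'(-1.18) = -1.57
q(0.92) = -3.89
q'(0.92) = -1.57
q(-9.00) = 11.68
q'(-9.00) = -1.57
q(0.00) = -2.45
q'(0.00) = -1.57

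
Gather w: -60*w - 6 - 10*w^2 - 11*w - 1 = -10*w^2 - 71*w - 7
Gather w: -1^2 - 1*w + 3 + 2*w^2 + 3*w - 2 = 2*w^2 + 2*w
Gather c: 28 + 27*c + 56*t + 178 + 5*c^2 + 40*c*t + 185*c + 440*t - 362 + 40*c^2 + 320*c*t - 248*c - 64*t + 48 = 45*c^2 + c*(360*t - 36) + 432*t - 108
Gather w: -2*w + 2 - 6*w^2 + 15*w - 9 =-6*w^2 + 13*w - 7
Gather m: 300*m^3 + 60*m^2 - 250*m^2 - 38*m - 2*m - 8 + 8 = 300*m^3 - 190*m^2 - 40*m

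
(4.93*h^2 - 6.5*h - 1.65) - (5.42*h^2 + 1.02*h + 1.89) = -0.49*h^2 - 7.52*h - 3.54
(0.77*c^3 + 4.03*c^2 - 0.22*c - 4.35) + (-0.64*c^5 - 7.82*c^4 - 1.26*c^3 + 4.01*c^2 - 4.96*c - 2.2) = -0.64*c^5 - 7.82*c^4 - 0.49*c^3 + 8.04*c^2 - 5.18*c - 6.55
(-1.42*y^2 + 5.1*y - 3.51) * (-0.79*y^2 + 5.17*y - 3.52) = 1.1218*y^4 - 11.3704*y^3 + 34.1383*y^2 - 36.0987*y + 12.3552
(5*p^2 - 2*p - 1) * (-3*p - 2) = -15*p^3 - 4*p^2 + 7*p + 2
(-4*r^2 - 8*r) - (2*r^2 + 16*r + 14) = -6*r^2 - 24*r - 14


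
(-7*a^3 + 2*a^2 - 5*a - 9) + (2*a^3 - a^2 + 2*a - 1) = -5*a^3 + a^2 - 3*a - 10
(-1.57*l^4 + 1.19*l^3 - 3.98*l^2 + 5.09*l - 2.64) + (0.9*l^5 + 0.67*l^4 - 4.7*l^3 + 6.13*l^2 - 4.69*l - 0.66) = 0.9*l^5 - 0.9*l^4 - 3.51*l^3 + 2.15*l^2 + 0.399999999999999*l - 3.3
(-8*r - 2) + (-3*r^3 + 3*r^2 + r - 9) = -3*r^3 + 3*r^2 - 7*r - 11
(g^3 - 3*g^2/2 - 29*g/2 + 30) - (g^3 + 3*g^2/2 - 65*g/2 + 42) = -3*g^2 + 18*g - 12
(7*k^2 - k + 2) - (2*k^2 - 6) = 5*k^2 - k + 8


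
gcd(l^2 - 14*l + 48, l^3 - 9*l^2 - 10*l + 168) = l - 6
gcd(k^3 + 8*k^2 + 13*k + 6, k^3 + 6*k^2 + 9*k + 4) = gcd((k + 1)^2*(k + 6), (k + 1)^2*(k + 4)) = k^2 + 2*k + 1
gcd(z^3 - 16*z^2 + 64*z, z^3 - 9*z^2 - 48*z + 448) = z^2 - 16*z + 64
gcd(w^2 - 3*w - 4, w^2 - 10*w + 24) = w - 4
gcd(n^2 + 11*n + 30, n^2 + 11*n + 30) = n^2 + 11*n + 30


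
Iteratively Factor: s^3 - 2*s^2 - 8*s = (s + 2)*(s^2 - 4*s) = s*(s + 2)*(s - 4)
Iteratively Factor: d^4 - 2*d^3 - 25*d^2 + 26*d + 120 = (d - 5)*(d^3 + 3*d^2 - 10*d - 24) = (d - 5)*(d + 4)*(d^2 - d - 6) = (d - 5)*(d + 2)*(d + 4)*(d - 3)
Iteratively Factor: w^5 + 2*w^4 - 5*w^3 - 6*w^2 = (w - 2)*(w^4 + 4*w^3 + 3*w^2) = (w - 2)*(w + 3)*(w^3 + w^2) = w*(w - 2)*(w + 3)*(w^2 + w) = w^2*(w - 2)*(w + 3)*(w + 1)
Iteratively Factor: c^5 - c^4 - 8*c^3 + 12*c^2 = (c - 2)*(c^4 + c^3 - 6*c^2) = c*(c - 2)*(c^3 + c^2 - 6*c) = c^2*(c - 2)*(c^2 + c - 6) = c^2*(c - 2)*(c + 3)*(c - 2)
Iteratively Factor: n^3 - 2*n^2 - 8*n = (n)*(n^2 - 2*n - 8) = n*(n - 4)*(n + 2)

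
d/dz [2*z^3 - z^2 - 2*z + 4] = 6*z^2 - 2*z - 2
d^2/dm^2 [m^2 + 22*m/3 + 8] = 2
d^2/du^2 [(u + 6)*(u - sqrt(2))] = 2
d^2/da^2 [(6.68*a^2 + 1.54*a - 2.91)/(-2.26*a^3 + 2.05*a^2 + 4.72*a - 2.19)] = (-68.2375359999999*a^6 - 47.194224*a^5 - 206.375064*a^4 + 330.628092*a^3 - 201.34791*a^2 + 41.043456*a + 59.875938)/(11.543176*a^9 - 31.41174*a^8 - 43.830666*a^7 + 156.148367*a^6 + 30.662532*a^5 - 249.568743*a^4 + 54.50615*a^3 + 116.873073*a^2 - 67.912776*a + 10.503459)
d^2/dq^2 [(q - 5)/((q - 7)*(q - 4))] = 2*(q^3 - 15*q^2 + 81*q - 157)/(q^6 - 33*q^5 + 447*q^4 - 3179*q^3 + 12516*q^2 - 25872*q + 21952)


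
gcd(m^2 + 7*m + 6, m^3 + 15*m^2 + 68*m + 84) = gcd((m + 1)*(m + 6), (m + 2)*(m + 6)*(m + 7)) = m + 6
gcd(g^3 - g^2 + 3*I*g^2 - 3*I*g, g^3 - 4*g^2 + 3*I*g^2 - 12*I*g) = g^2 + 3*I*g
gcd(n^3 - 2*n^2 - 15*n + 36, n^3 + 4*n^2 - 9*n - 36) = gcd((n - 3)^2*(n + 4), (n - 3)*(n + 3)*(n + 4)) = n^2 + n - 12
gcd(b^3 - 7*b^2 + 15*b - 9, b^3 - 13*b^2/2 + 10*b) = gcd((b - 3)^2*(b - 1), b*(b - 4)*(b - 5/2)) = 1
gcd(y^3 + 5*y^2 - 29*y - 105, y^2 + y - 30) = y - 5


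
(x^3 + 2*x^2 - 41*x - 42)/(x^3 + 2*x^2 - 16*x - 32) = (x^3 + 2*x^2 - 41*x - 42)/(x^3 + 2*x^2 - 16*x - 32)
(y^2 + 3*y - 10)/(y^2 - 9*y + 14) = (y + 5)/(y - 7)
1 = 1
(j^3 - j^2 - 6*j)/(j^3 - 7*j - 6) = j/(j + 1)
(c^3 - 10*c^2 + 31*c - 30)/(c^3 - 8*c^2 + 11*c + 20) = (c^2 - 5*c + 6)/(c^2 - 3*c - 4)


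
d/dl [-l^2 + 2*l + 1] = 2 - 2*l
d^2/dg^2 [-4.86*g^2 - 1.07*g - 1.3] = -9.72000000000000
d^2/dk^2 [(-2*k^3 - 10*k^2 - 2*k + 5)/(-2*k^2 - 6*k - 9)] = 4*(-38*k^3 - 138*k^2 + 99*k + 306)/(8*k^6 + 72*k^5 + 324*k^4 + 864*k^3 + 1458*k^2 + 1458*k + 729)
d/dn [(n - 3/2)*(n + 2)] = 2*n + 1/2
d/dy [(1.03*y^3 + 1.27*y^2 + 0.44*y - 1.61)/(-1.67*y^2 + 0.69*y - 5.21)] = (-1.7201*y^4 + 1.4214*y^3 - 14.4878*y^2 - 18.6108*y - 1.1815)/(2.7889*y^4 - 2.3046*y^3 + 17.8775*y^2 - 7.1898*y + 27.1441)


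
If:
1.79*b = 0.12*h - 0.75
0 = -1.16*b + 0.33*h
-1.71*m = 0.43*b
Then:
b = -0.55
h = -1.93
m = 0.14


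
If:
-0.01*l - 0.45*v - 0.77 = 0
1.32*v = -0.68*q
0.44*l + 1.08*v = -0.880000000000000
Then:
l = 2.33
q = 3.42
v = -1.76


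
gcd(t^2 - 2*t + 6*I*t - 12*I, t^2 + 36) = t + 6*I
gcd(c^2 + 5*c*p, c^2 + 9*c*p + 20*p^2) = c + 5*p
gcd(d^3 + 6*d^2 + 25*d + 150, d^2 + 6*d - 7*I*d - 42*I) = d + 6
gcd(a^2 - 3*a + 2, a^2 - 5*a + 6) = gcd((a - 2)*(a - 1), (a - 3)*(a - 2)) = a - 2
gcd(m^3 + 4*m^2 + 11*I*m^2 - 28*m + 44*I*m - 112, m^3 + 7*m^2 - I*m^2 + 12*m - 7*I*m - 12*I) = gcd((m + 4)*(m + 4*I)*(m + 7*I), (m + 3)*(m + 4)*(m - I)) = m + 4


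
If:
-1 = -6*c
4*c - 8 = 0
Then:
No Solution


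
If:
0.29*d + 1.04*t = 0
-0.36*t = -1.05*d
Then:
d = 0.00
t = 0.00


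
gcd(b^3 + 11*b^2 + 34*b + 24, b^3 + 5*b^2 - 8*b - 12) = b^2 + 7*b + 6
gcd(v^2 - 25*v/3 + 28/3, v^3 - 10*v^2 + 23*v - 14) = v - 7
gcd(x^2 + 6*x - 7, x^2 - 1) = x - 1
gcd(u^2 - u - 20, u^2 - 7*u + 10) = u - 5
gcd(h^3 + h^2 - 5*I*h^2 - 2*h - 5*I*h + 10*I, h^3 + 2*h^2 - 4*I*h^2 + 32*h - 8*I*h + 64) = h + 2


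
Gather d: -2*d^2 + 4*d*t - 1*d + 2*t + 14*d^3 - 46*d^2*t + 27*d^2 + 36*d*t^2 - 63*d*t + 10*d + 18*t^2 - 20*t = 14*d^3 + d^2*(25 - 46*t) + d*(36*t^2 - 59*t + 9) + 18*t^2 - 18*t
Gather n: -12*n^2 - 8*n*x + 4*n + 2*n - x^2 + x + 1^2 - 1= -12*n^2 + n*(6 - 8*x) - x^2 + x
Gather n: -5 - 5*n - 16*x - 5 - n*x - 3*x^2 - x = n*(-x - 5) - 3*x^2 - 17*x - 10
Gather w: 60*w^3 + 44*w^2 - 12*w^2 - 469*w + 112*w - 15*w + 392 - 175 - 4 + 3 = 60*w^3 + 32*w^2 - 372*w + 216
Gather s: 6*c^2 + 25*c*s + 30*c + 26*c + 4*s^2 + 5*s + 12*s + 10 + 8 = 6*c^2 + 56*c + 4*s^2 + s*(25*c + 17) + 18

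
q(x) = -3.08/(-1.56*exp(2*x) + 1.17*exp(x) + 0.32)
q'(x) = -3.08*(3.12*exp(2*x) - 1.17*exp(x))/(-1.56*exp(2*x) + 1.17*exp(x) + 0.32)^2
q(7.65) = 0.00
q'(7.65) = -0.00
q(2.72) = 0.01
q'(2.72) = -0.02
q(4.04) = 0.00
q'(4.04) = -0.00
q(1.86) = 0.05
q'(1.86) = -0.12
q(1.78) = 0.06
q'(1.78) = -0.14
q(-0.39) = -7.76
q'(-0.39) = -12.47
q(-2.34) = -7.36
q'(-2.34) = 1.47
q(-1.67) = -6.35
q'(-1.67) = 1.44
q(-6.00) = -9.54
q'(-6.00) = 0.09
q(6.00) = 0.00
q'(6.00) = 0.00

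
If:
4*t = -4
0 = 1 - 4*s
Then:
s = 1/4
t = -1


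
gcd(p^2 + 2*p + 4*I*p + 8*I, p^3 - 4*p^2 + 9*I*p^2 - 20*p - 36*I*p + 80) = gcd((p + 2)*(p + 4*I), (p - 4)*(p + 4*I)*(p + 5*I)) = p + 4*I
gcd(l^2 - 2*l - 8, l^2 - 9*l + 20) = l - 4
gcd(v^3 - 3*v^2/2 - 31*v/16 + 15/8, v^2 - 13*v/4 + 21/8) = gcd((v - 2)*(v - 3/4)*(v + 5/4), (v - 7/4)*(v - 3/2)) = 1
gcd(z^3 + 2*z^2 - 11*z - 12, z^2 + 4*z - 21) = z - 3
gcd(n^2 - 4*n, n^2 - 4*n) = n^2 - 4*n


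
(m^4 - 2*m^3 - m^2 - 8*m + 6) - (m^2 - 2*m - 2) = m^4 - 2*m^3 - 2*m^2 - 6*m + 8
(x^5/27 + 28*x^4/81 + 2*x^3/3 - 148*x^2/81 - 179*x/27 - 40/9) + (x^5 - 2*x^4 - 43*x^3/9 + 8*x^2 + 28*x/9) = 28*x^5/27 - 134*x^4/81 - 37*x^3/9 + 500*x^2/81 - 95*x/27 - 40/9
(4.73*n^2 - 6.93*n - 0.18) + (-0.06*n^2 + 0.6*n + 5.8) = 4.67*n^2 - 6.33*n + 5.62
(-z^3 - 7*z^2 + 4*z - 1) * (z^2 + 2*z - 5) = -z^5 - 9*z^4 - 5*z^3 + 42*z^2 - 22*z + 5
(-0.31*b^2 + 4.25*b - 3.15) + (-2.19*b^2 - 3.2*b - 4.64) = -2.5*b^2 + 1.05*b - 7.79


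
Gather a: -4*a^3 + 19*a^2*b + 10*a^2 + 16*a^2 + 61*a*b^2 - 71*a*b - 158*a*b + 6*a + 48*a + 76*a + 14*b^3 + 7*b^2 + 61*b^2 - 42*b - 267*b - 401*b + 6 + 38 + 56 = -4*a^3 + a^2*(19*b + 26) + a*(61*b^2 - 229*b + 130) + 14*b^3 + 68*b^2 - 710*b + 100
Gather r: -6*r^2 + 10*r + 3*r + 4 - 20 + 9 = -6*r^2 + 13*r - 7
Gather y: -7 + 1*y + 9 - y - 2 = 0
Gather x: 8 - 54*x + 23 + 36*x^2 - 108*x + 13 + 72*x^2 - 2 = 108*x^2 - 162*x + 42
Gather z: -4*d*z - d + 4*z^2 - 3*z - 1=-d + 4*z^2 + z*(-4*d - 3) - 1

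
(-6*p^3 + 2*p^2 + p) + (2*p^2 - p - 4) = -6*p^3 + 4*p^2 - 4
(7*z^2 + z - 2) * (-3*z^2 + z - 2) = -21*z^4 + 4*z^3 - 7*z^2 - 4*z + 4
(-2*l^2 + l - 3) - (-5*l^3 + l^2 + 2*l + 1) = 5*l^3 - 3*l^2 - l - 4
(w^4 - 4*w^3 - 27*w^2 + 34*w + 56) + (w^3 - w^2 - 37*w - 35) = w^4 - 3*w^3 - 28*w^2 - 3*w + 21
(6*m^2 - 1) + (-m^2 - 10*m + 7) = 5*m^2 - 10*m + 6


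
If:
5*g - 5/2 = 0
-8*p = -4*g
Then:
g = 1/2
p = 1/4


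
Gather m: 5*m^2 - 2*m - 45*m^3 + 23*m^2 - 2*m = -45*m^3 + 28*m^2 - 4*m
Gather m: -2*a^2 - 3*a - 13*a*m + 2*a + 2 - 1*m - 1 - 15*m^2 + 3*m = -2*a^2 - a - 15*m^2 + m*(2 - 13*a) + 1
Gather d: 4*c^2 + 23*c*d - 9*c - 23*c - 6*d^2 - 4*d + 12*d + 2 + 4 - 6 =4*c^2 - 32*c - 6*d^2 + d*(23*c + 8)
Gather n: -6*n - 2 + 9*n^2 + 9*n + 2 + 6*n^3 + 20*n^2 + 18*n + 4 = 6*n^3 + 29*n^2 + 21*n + 4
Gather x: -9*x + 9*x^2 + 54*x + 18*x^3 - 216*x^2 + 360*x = 18*x^3 - 207*x^2 + 405*x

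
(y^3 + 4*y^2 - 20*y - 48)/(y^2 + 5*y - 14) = (y^3 + 4*y^2 - 20*y - 48)/(y^2 + 5*y - 14)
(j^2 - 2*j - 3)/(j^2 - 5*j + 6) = (j + 1)/(j - 2)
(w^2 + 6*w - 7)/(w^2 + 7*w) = (w - 1)/w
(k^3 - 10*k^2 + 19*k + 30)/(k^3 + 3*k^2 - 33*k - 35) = (k - 6)/(k + 7)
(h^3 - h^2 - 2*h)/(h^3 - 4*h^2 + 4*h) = (h + 1)/(h - 2)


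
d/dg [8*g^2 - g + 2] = 16*g - 1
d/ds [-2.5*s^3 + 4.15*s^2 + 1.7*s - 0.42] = -7.5*s^2 + 8.3*s + 1.7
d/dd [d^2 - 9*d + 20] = 2*d - 9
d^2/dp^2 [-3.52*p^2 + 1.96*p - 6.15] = -7.04000000000000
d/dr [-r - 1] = -1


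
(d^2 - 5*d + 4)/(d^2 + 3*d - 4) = (d - 4)/(d + 4)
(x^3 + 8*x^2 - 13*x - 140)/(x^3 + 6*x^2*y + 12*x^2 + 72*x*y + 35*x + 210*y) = (x - 4)/(x + 6*y)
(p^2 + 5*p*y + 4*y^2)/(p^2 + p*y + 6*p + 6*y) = (p + 4*y)/(p + 6)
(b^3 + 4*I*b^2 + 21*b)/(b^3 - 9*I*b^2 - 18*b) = (b + 7*I)/(b - 6*I)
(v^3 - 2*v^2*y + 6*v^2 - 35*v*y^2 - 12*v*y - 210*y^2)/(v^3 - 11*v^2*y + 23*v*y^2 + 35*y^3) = (-v^2 - 5*v*y - 6*v - 30*y)/(-v^2 + 4*v*y + 5*y^2)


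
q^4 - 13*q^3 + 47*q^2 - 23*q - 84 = (q - 7)*(q - 4)*(q - 3)*(q + 1)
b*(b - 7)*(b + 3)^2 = b^4 - b^3 - 33*b^2 - 63*b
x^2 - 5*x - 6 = (x - 6)*(x + 1)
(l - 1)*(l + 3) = l^2 + 2*l - 3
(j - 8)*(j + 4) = j^2 - 4*j - 32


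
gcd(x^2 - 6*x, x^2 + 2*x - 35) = 1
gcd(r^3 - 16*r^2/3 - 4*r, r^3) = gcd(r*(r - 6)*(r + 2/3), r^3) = r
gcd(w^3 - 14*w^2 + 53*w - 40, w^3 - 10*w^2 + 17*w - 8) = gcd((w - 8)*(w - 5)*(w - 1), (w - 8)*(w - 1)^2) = w^2 - 9*w + 8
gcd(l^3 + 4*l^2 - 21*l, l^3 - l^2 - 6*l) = l^2 - 3*l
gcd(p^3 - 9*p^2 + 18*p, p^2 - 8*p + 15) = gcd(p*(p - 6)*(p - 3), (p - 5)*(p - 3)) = p - 3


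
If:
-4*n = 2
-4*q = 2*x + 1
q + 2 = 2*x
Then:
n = -1/2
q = -3/5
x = 7/10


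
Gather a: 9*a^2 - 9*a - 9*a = 9*a^2 - 18*a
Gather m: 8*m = 8*m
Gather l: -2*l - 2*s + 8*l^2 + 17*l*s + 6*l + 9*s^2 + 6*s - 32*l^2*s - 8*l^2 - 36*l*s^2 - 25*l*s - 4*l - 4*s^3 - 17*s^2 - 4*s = -32*l^2*s + l*(-36*s^2 - 8*s) - 4*s^3 - 8*s^2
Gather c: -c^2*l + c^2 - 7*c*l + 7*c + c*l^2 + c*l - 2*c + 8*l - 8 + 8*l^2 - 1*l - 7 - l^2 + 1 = c^2*(1 - l) + c*(l^2 - 6*l + 5) + 7*l^2 + 7*l - 14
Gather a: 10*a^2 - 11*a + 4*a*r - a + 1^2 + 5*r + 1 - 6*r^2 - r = 10*a^2 + a*(4*r - 12) - 6*r^2 + 4*r + 2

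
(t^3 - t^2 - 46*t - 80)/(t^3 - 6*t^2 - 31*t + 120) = (t + 2)/(t - 3)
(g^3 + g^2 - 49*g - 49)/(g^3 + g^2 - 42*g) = (g^2 - 6*g - 7)/(g*(g - 6))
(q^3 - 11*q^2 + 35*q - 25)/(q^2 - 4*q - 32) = (-q^3 + 11*q^2 - 35*q + 25)/(-q^2 + 4*q + 32)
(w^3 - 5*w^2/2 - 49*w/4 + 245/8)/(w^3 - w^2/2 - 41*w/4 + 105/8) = (2*w - 7)/(2*w - 3)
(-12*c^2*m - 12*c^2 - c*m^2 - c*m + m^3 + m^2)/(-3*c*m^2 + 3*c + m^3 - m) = (12*c^2 + c*m - m^2)/(3*c*m - 3*c - m^2 + m)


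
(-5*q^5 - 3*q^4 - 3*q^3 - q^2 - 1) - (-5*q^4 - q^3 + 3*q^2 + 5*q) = -5*q^5 + 2*q^4 - 2*q^3 - 4*q^2 - 5*q - 1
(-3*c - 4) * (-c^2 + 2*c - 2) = 3*c^3 - 2*c^2 - 2*c + 8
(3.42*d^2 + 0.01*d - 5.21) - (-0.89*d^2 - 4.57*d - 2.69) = 4.31*d^2 + 4.58*d - 2.52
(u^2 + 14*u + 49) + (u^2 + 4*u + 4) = 2*u^2 + 18*u + 53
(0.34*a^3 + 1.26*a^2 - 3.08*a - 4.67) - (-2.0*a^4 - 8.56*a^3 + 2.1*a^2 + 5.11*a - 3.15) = 2.0*a^4 + 8.9*a^3 - 0.84*a^2 - 8.19*a - 1.52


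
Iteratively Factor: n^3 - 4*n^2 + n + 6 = (n - 2)*(n^2 - 2*n - 3) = (n - 2)*(n + 1)*(n - 3)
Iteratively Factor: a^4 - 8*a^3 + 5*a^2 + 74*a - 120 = (a + 3)*(a^3 - 11*a^2 + 38*a - 40) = (a - 2)*(a + 3)*(a^2 - 9*a + 20) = (a - 5)*(a - 2)*(a + 3)*(a - 4)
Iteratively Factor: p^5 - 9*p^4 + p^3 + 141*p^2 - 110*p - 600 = (p - 5)*(p^4 - 4*p^3 - 19*p^2 + 46*p + 120) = (p - 5)*(p + 3)*(p^3 - 7*p^2 + 2*p + 40) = (p - 5)*(p - 4)*(p + 3)*(p^2 - 3*p - 10) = (p - 5)^2*(p - 4)*(p + 3)*(p + 2)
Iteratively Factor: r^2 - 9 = (r - 3)*(r + 3)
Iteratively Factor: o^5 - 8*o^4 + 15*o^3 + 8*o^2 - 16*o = (o)*(o^4 - 8*o^3 + 15*o^2 + 8*o - 16) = o*(o - 4)*(o^3 - 4*o^2 - o + 4) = o*(o - 4)^2*(o^2 - 1) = o*(o - 4)^2*(o + 1)*(o - 1)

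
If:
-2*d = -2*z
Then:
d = z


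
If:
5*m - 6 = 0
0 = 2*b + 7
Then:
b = -7/2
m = 6/5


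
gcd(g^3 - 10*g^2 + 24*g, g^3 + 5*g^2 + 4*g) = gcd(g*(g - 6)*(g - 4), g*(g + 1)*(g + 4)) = g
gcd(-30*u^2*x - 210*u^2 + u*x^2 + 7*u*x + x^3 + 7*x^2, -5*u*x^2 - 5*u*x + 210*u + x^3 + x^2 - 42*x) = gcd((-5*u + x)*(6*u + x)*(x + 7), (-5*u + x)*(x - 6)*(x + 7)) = -5*u*x - 35*u + x^2 + 7*x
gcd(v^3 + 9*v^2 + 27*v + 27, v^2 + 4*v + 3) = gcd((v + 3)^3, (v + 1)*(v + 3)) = v + 3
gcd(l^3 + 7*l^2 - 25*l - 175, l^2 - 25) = l^2 - 25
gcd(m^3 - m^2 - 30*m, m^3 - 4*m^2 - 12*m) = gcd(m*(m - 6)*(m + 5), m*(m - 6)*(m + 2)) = m^2 - 6*m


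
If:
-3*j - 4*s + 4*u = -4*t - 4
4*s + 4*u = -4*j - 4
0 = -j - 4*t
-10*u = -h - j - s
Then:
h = -10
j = -4*t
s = 4*t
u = -1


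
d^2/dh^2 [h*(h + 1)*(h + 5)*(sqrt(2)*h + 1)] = 12*sqrt(2)*h^2 + 6*h + 36*sqrt(2)*h + 12 + 10*sqrt(2)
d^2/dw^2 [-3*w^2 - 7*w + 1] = -6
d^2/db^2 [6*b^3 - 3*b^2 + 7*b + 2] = 36*b - 6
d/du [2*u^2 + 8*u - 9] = 4*u + 8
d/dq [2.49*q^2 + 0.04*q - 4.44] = 4.98*q + 0.04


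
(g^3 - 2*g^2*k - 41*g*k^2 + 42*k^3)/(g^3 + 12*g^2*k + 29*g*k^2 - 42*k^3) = (g - 7*k)/(g + 7*k)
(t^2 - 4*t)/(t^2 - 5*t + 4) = t/(t - 1)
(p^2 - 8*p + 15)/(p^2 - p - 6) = (p - 5)/(p + 2)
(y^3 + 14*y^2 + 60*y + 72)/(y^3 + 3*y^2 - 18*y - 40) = (y^2 + 12*y + 36)/(y^2 + y - 20)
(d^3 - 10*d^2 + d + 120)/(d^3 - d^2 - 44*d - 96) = (d - 5)/(d + 4)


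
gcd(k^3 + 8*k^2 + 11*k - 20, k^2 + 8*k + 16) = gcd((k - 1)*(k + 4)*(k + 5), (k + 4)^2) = k + 4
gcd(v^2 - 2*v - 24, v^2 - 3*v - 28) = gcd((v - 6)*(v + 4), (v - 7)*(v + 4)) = v + 4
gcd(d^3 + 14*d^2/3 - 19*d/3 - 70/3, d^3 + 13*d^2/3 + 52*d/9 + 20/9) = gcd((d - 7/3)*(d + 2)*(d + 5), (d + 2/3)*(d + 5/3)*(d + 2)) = d + 2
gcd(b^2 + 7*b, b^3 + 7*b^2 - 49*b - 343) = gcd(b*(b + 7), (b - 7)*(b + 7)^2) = b + 7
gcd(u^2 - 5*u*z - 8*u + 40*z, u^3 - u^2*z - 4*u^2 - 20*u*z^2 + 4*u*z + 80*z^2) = -u + 5*z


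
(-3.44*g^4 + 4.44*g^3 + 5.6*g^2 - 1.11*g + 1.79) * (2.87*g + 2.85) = -9.8728*g^5 + 2.9388*g^4 + 28.726*g^3 + 12.7743*g^2 + 1.9738*g + 5.1015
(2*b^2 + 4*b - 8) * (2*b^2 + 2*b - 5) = 4*b^4 + 12*b^3 - 18*b^2 - 36*b + 40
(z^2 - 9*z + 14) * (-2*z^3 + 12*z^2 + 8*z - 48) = -2*z^5 + 30*z^4 - 128*z^3 + 48*z^2 + 544*z - 672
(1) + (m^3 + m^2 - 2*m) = m^3 + m^2 - 2*m + 1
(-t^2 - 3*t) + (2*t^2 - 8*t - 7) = t^2 - 11*t - 7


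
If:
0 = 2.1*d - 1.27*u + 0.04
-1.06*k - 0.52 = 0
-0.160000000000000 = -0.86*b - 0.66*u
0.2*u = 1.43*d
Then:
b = 0.15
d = 0.01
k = -0.49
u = 0.04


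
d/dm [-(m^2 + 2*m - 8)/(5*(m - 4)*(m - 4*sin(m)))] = (-2*(m - 4)*(m + 1)*(m - 4*sin(m)) - (m - 4)*(4*cos(m) - 1)*(m^2 + 2*m - 8) + (m - 4*sin(m))*(m^2 + 2*m - 8))/(5*(m - 4)^2*(m - 4*sin(m))^2)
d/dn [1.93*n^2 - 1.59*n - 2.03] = 3.86*n - 1.59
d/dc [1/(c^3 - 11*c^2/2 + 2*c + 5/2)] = 4*(-3*c^2 + 11*c - 2)/(2*c^3 - 11*c^2 + 4*c + 5)^2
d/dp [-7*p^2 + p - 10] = 1 - 14*p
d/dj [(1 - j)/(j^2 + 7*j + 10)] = (-j^2 - 7*j + (j - 1)*(2*j + 7) - 10)/(j^2 + 7*j + 10)^2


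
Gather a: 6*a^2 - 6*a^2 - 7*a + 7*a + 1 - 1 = 0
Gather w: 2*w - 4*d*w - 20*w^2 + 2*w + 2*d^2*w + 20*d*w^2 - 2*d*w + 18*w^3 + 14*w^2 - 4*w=18*w^3 + w^2*(20*d - 6) + w*(2*d^2 - 6*d)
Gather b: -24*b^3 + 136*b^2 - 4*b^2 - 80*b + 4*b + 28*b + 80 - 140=-24*b^3 + 132*b^2 - 48*b - 60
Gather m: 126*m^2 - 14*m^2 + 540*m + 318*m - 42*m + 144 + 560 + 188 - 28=112*m^2 + 816*m + 864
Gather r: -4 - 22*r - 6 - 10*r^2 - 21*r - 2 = -10*r^2 - 43*r - 12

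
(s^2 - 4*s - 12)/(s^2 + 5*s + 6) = (s - 6)/(s + 3)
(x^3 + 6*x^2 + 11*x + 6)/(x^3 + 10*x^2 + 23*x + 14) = (x + 3)/(x + 7)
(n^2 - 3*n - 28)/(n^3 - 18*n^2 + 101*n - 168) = (n + 4)/(n^2 - 11*n + 24)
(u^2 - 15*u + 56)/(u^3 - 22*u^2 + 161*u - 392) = 1/(u - 7)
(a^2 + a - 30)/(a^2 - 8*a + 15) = (a + 6)/(a - 3)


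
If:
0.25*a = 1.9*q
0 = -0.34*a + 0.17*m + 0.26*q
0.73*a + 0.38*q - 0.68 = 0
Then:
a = 0.87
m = 1.57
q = 0.11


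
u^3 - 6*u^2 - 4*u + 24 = (u - 6)*(u - 2)*(u + 2)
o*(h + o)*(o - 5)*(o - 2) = h*o^3 - 7*h*o^2 + 10*h*o + o^4 - 7*o^3 + 10*o^2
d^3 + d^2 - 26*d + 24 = (d - 4)*(d - 1)*(d + 6)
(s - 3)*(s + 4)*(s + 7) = s^3 + 8*s^2 - 5*s - 84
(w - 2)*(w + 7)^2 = w^3 + 12*w^2 + 21*w - 98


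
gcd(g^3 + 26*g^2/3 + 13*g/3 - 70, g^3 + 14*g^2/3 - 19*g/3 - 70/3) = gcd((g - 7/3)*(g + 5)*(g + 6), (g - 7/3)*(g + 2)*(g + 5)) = g^2 + 8*g/3 - 35/3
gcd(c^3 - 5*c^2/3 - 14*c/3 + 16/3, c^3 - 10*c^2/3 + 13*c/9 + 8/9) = c^2 - 11*c/3 + 8/3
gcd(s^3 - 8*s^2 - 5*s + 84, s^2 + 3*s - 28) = s - 4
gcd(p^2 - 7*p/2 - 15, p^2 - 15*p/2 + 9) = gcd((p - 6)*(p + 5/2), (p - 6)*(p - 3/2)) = p - 6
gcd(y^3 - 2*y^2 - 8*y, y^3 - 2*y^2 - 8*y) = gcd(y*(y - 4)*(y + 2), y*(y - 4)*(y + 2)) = y^3 - 2*y^2 - 8*y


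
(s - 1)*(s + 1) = s^2 - 1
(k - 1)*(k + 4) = k^2 + 3*k - 4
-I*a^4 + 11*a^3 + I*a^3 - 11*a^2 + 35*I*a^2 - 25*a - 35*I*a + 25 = (a + I)*(a + 5*I)^2*(-I*a + I)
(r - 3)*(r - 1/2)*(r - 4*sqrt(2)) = r^3 - 4*sqrt(2)*r^2 - 7*r^2/2 + 3*r/2 + 14*sqrt(2)*r - 6*sqrt(2)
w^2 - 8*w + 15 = (w - 5)*(w - 3)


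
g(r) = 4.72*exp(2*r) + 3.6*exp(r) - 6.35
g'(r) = 9.44*exp(2*r) + 3.6*exp(r)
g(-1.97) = -5.76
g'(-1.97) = 0.69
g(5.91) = 642977.75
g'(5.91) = 1284640.86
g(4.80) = 70120.86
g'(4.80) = 139816.98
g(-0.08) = 1.00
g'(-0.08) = 11.37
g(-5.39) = -6.33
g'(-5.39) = 0.02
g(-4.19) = -6.29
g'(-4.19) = 0.06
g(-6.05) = -6.34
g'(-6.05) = 0.01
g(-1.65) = -5.48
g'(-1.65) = 1.04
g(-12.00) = -6.35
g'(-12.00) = 0.00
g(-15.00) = -6.35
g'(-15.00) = 0.00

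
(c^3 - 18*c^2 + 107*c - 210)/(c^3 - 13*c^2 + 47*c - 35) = (c - 6)/(c - 1)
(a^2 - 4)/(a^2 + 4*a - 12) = (a + 2)/(a + 6)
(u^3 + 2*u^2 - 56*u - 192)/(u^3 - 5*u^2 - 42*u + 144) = (u + 4)/(u - 3)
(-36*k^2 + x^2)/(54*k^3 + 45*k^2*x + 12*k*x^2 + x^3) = (-6*k + x)/(9*k^2 + 6*k*x + x^2)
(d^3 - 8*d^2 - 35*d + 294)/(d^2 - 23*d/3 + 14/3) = 3*(d^2 - d - 42)/(3*d - 2)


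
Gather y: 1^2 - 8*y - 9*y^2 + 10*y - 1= -9*y^2 + 2*y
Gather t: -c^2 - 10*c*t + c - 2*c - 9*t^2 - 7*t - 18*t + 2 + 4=-c^2 - c - 9*t^2 + t*(-10*c - 25) + 6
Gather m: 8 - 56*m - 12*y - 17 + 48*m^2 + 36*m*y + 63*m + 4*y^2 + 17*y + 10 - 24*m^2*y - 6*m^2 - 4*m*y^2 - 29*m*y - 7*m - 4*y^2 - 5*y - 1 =m^2*(42 - 24*y) + m*(-4*y^2 + 7*y)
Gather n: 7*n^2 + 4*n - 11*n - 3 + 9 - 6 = 7*n^2 - 7*n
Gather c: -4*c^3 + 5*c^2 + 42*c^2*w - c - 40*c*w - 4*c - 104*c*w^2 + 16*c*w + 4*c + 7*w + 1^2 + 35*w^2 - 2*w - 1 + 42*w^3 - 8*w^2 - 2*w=-4*c^3 + c^2*(42*w + 5) + c*(-104*w^2 - 24*w - 1) + 42*w^3 + 27*w^2 + 3*w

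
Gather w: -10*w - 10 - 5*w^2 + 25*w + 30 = -5*w^2 + 15*w + 20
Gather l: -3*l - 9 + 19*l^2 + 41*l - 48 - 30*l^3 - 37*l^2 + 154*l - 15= -30*l^3 - 18*l^2 + 192*l - 72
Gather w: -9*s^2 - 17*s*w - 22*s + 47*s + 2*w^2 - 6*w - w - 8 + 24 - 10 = -9*s^2 + 25*s + 2*w^2 + w*(-17*s - 7) + 6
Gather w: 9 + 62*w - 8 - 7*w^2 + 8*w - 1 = -7*w^2 + 70*w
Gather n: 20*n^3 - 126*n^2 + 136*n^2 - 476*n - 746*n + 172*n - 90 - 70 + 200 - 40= 20*n^3 + 10*n^2 - 1050*n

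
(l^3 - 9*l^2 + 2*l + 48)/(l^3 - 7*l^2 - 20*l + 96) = (l + 2)/(l + 4)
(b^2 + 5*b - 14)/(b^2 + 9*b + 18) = (b^2 + 5*b - 14)/(b^2 + 9*b + 18)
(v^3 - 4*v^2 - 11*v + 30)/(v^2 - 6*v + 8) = (v^2 - 2*v - 15)/(v - 4)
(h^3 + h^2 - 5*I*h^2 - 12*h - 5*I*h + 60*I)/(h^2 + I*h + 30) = (h^2 + h - 12)/(h + 6*I)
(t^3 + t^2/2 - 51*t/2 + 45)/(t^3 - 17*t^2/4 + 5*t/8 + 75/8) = 4*(t + 6)/(4*t + 5)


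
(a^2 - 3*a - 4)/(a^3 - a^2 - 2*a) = (a - 4)/(a*(a - 2))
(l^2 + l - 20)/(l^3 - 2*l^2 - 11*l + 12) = (l + 5)/(l^2 + 2*l - 3)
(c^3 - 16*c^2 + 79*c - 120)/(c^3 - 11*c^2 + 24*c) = (c - 5)/c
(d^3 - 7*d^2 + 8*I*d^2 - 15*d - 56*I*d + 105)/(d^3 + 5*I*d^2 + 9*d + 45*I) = (d - 7)/(d - 3*I)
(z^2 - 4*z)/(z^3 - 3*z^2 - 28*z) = (4 - z)/(-z^2 + 3*z + 28)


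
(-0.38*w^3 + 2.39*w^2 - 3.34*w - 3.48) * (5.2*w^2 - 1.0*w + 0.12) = -1.976*w^5 + 12.808*w^4 - 19.8036*w^3 - 14.4692*w^2 + 3.0792*w - 0.4176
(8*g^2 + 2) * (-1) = -8*g^2 - 2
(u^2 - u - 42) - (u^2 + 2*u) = -3*u - 42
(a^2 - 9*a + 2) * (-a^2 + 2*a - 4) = -a^4 + 11*a^3 - 24*a^2 + 40*a - 8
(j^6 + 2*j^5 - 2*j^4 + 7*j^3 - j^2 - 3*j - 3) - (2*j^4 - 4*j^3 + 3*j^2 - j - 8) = j^6 + 2*j^5 - 4*j^4 + 11*j^3 - 4*j^2 - 2*j + 5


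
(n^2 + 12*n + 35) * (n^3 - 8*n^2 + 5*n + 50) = n^5 + 4*n^4 - 56*n^3 - 170*n^2 + 775*n + 1750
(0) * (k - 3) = 0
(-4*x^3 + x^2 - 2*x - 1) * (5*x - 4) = -20*x^4 + 21*x^3 - 14*x^2 + 3*x + 4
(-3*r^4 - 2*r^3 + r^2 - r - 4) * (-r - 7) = 3*r^5 + 23*r^4 + 13*r^3 - 6*r^2 + 11*r + 28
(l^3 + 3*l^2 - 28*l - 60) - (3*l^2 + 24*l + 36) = l^3 - 52*l - 96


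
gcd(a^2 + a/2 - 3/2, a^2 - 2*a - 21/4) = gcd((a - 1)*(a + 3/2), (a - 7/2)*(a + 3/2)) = a + 3/2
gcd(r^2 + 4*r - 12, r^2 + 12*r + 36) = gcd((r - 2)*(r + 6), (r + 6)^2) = r + 6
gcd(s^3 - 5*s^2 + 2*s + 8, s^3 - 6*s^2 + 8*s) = s^2 - 6*s + 8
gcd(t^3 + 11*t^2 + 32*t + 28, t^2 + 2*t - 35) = t + 7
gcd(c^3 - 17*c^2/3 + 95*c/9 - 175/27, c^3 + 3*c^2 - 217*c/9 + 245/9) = c^2 - 4*c + 35/9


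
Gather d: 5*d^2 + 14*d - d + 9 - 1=5*d^2 + 13*d + 8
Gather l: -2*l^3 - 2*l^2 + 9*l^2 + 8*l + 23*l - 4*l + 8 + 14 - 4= -2*l^3 + 7*l^2 + 27*l + 18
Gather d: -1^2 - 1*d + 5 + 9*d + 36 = 8*d + 40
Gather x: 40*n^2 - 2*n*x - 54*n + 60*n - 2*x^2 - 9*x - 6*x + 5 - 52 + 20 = 40*n^2 + 6*n - 2*x^2 + x*(-2*n - 15) - 27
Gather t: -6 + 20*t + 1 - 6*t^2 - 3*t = -6*t^2 + 17*t - 5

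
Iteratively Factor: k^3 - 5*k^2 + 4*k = (k)*(k^2 - 5*k + 4) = k*(k - 4)*(k - 1)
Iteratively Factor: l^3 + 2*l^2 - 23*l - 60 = (l + 3)*(l^2 - l - 20) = (l - 5)*(l + 3)*(l + 4)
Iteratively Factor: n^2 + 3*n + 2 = (n + 1)*(n + 2)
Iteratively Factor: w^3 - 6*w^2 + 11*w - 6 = (w - 2)*(w^2 - 4*w + 3) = (w - 2)*(w - 1)*(w - 3)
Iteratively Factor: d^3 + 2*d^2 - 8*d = (d - 2)*(d^2 + 4*d) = d*(d - 2)*(d + 4)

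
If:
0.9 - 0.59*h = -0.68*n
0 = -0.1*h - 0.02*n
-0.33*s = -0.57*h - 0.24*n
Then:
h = 0.23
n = -1.13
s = -0.43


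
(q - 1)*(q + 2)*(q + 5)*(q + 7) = q^4 + 13*q^3 + 45*q^2 + 11*q - 70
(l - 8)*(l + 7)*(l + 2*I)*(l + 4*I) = l^4 - l^3 + 6*I*l^3 - 64*l^2 - 6*I*l^2 + 8*l - 336*I*l + 448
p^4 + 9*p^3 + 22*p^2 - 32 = (p - 1)*(p + 2)*(p + 4)^2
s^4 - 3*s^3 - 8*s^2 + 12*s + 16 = (s - 4)*(s - 2)*(s + 1)*(s + 2)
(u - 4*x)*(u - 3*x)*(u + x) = u^3 - 6*u^2*x + 5*u*x^2 + 12*x^3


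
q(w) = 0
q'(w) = 0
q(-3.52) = 0.00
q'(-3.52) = 0.00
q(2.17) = 0.00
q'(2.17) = 0.00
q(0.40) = 0.00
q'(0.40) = 0.00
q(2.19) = 0.00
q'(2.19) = 0.00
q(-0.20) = 0.00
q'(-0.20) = 0.00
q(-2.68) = 0.00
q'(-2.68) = 0.00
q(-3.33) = 0.00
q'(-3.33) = 0.00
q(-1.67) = 0.00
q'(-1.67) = 0.00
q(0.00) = 0.00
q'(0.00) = 0.00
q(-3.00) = 0.00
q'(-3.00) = 0.00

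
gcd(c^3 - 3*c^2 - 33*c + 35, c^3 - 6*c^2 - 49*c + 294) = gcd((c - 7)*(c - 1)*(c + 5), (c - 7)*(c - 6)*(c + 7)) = c - 7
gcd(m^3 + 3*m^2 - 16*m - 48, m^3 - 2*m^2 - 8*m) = m - 4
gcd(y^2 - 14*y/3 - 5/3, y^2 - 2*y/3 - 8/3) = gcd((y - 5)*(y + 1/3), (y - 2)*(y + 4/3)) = 1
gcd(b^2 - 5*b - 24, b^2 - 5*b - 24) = b^2 - 5*b - 24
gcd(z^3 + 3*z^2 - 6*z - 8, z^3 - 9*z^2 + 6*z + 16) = z^2 - z - 2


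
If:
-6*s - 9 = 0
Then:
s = -3/2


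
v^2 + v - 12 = (v - 3)*(v + 4)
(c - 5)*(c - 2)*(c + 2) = c^3 - 5*c^2 - 4*c + 20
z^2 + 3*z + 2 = (z + 1)*(z + 2)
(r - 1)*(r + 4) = r^2 + 3*r - 4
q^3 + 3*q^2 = q^2*(q + 3)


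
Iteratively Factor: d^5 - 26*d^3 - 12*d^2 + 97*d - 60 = (d - 5)*(d^4 + 5*d^3 - d^2 - 17*d + 12) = (d - 5)*(d - 1)*(d^3 + 6*d^2 + 5*d - 12) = (d - 5)*(d - 1)*(d + 3)*(d^2 + 3*d - 4) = (d - 5)*(d - 1)^2*(d + 3)*(d + 4)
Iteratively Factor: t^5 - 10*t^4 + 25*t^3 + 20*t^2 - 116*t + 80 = (t + 2)*(t^4 - 12*t^3 + 49*t^2 - 78*t + 40) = (t - 5)*(t + 2)*(t^3 - 7*t^2 + 14*t - 8) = (t - 5)*(t - 2)*(t + 2)*(t^2 - 5*t + 4) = (t - 5)*(t - 4)*(t - 2)*(t + 2)*(t - 1)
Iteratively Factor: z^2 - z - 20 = (z - 5)*(z + 4)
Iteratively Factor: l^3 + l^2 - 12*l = (l - 3)*(l^2 + 4*l) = l*(l - 3)*(l + 4)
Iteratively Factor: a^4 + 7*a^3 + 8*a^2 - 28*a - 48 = (a + 4)*(a^3 + 3*a^2 - 4*a - 12) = (a + 2)*(a + 4)*(a^2 + a - 6) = (a + 2)*(a + 3)*(a + 4)*(a - 2)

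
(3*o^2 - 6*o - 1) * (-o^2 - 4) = -3*o^4 + 6*o^3 - 11*o^2 + 24*o + 4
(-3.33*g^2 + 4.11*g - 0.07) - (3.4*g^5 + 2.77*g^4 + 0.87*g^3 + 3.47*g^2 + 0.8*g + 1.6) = -3.4*g^5 - 2.77*g^4 - 0.87*g^3 - 6.8*g^2 + 3.31*g - 1.67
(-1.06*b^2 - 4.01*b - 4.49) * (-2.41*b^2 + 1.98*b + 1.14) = 2.5546*b^4 + 7.5653*b^3 + 1.6727*b^2 - 13.4616*b - 5.1186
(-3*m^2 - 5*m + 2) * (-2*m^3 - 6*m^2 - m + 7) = 6*m^5 + 28*m^4 + 29*m^3 - 28*m^2 - 37*m + 14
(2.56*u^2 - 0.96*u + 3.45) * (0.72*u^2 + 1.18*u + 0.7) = 1.8432*u^4 + 2.3296*u^3 + 3.1432*u^2 + 3.399*u + 2.415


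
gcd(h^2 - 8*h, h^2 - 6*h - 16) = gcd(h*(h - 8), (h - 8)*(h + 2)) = h - 8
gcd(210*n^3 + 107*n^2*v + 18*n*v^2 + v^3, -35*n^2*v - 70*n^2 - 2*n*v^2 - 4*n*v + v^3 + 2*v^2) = 5*n + v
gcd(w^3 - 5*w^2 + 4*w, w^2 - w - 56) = 1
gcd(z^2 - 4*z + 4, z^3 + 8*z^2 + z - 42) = z - 2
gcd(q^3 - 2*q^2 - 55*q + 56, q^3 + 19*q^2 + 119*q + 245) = q + 7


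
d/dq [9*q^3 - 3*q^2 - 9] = 3*q*(9*q - 2)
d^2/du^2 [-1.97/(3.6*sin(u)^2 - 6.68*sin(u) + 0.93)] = (102.1248*sin(u)^4 - 142.12368*sin(u)^3 - 91.663312*sin(u)^2 + 296.485788*sin(u) - 162.621136)/(3.6*sin(u)^2 - 6.68*sin(u) + 0.93)^3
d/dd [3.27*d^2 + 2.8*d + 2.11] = 6.54*d + 2.8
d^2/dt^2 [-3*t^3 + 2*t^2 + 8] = 4 - 18*t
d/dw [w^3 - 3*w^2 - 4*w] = 3*w^2 - 6*w - 4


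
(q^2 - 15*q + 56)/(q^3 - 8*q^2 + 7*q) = (q - 8)/(q*(q - 1))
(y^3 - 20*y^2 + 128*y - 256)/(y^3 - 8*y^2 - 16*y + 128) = (y - 8)/(y + 4)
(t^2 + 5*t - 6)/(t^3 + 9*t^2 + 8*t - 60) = (t - 1)/(t^2 + 3*t - 10)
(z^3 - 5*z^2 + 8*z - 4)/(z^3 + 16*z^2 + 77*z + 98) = (z^3 - 5*z^2 + 8*z - 4)/(z^3 + 16*z^2 + 77*z + 98)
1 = 1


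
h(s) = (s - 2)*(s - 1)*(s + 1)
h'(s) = (s - 2)*(s - 1) + (s - 2)*(s + 1) + (s - 1)*(s + 1) = 3*s^2 - 4*s - 1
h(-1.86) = -9.49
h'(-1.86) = 16.82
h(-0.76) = 1.17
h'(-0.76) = 3.77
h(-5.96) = -274.79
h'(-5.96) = 129.40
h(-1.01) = -0.06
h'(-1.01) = 6.10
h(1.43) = -0.60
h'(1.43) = -0.59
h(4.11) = 33.53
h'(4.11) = 33.24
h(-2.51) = -23.90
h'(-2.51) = 27.94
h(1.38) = -0.56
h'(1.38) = -0.81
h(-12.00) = -2002.00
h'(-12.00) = 479.00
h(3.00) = 8.00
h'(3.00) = 14.00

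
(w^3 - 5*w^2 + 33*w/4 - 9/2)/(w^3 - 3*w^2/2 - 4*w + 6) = (w - 3/2)/(w + 2)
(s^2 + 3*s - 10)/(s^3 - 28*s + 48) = (s + 5)/(s^2 + 2*s - 24)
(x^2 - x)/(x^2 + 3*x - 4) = x/(x + 4)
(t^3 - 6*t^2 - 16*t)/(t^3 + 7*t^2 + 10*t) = (t - 8)/(t + 5)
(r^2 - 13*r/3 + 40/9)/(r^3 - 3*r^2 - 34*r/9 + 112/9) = (3*r - 5)/(3*r^2 - r - 14)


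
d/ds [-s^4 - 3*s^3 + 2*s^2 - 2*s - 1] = -4*s^3 - 9*s^2 + 4*s - 2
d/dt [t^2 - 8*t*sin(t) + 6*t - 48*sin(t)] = -8*t*cos(t) + 2*t - 8*sin(t) - 48*cos(t) + 6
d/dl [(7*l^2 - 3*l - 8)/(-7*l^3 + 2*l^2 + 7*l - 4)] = (49*l^4 - 42*l^3 - 113*l^2 - 24*l + 68)/(49*l^6 - 28*l^5 - 94*l^4 + 84*l^3 + 33*l^2 - 56*l + 16)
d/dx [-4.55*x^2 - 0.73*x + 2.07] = -9.1*x - 0.73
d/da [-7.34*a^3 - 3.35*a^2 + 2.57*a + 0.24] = -22.02*a^2 - 6.7*a + 2.57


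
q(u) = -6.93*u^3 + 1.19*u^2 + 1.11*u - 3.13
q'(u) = -20.79*u^2 + 2.38*u + 1.11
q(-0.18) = -3.25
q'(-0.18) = 0.01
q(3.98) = -416.76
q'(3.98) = -318.74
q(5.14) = -907.06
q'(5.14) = -535.92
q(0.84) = -5.47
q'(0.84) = -11.56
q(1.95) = -47.83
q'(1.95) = -73.30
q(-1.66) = 30.01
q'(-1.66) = -60.13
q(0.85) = -5.58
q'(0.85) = -11.89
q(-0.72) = -0.73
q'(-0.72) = -11.38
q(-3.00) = 191.36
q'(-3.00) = -193.14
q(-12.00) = 12129.95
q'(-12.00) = -3021.21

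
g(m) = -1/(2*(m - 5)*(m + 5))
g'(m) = 1/(2*(m - 5)*(m + 5)^2) + 1/(2*(m - 5)^2*(m + 5))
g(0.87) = 0.02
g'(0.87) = 0.00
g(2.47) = 0.03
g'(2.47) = 0.01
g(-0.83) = 0.02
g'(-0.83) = -0.00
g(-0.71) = 0.02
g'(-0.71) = -0.00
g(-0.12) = 0.02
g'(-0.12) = -0.00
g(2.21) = 0.02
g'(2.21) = 0.01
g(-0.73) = 0.02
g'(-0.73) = -0.00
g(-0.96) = 0.02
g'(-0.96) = -0.00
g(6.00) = -0.05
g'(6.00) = 0.05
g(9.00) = -0.00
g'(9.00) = 0.00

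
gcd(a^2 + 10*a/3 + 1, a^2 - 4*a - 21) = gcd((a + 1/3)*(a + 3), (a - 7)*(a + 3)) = a + 3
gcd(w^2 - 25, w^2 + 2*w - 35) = w - 5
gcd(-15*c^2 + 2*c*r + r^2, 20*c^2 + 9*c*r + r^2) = 5*c + r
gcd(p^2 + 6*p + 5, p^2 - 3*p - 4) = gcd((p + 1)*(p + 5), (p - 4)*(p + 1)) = p + 1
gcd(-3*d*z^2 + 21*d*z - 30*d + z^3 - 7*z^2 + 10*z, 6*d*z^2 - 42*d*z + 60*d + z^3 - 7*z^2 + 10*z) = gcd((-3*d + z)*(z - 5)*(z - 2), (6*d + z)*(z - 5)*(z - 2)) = z^2 - 7*z + 10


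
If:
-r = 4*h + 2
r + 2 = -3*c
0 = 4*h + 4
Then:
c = -4/3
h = -1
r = 2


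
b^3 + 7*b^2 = b^2*(b + 7)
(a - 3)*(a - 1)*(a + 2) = a^3 - 2*a^2 - 5*a + 6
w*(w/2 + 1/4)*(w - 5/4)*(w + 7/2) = w^4/2 + 11*w^3/8 - 13*w^2/8 - 35*w/32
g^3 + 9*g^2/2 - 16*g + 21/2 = (g - 3/2)*(g - 1)*(g + 7)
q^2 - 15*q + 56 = (q - 8)*(q - 7)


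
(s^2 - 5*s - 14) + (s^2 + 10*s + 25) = 2*s^2 + 5*s + 11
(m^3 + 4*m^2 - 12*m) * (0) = 0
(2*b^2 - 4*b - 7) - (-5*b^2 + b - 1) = 7*b^2 - 5*b - 6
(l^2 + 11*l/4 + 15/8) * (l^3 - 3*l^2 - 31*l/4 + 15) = l^5 - l^4/4 - 113*l^3/8 - 191*l^2/16 + 855*l/32 + 225/8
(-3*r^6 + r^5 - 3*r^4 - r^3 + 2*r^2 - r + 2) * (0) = 0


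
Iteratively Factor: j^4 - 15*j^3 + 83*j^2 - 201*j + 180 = (j - 3)*(j^3 - 12*j^2 + 47*j - 60) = (j - 5)*(j - 3)*(j^2 - 7*j + 12) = (j - 5)*(j - 3)^2*(j - 4)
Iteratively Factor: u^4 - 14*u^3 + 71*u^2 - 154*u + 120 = (u - 2)*(u^3 - 12*u^2 + 47*u - 60) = (u - 3)*(u - 2)*(u^2 - 9*u + 20) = (u - 4)*(u - 3)*(u - 2)*(u - 5)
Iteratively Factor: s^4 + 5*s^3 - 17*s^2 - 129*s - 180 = (s + 3)*(s^3 + 2*s^2 - 23*s - 60) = (s - 5)*(s + 3)*(s^2 + 7*s + 12) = (s - 5)*(s + 3)*(s + 4)*(s + 3)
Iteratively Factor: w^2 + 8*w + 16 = (w + 4)*(w + 4)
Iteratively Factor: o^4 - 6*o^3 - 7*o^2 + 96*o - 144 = (o - 3)*(o^3 - 3*o^2 - 16*o + 48) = (o - 4)*(o - 3)*(o^2 + o - 12) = (o - 4)*(o - 3)*(o + 4)*(o - 3)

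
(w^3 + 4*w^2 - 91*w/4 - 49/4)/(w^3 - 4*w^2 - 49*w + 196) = (w^2 - 3*w - 7/4)/(w^2 - 11*w + 28)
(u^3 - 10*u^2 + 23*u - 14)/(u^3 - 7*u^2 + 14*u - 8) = (u - 7)/(u - 4)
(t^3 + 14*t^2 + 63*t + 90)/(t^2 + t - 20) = (t^2 + 9*t + 18)/(t - 4)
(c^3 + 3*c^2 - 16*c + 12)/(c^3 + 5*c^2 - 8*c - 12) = (c - 1)/(c + 1)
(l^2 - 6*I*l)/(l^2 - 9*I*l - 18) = l/(l - 3*I)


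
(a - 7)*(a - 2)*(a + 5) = a^3 - 4*a^2 - 31*a + 70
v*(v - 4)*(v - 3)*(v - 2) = v^4 - 9*v^3 + 26*v^2 - 24*v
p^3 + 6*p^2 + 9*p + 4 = (p + 1)^2*(p + 4)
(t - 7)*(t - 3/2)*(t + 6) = t^3 - 5*t^2/2 - 81*t/2 + 63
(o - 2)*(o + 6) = o^2 + 4*o - 12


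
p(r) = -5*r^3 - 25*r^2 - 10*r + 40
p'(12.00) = -2770.00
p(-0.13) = 40.89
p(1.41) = -37.82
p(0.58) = 24.81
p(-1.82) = 5.53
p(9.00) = -5720.00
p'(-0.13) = -3.75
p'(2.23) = -196.09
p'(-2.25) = 26.56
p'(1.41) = -110.32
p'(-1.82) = 31.31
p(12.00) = -12320.00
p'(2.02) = -172.21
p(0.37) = 32.62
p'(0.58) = -44.05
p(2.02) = -123.42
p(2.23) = -162.07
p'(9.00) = -1675.00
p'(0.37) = -30.55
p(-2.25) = -7.11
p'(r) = -15*r^2 - 50*r - 10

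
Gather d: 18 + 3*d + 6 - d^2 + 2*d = -d^2 + 5*d + 24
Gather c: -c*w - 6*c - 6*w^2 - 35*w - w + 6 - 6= c*(-w - 6) - 6*w^2 - 36*w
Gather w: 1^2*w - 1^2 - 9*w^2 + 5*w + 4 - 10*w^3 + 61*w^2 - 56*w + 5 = -10*w^3 + 52*w^2 - 50*w + 8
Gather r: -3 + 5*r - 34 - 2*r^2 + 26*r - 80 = -2*r^2 + 31*r - 117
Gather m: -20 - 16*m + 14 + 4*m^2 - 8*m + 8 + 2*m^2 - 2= 6*m^2 - 24*m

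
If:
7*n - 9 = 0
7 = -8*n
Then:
No Solution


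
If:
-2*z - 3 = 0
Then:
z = -3/2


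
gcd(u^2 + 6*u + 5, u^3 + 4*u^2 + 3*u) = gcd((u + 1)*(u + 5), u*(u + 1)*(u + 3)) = u + 1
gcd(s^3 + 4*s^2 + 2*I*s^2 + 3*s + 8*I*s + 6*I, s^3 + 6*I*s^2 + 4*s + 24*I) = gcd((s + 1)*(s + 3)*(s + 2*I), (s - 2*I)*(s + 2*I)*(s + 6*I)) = s + 2*I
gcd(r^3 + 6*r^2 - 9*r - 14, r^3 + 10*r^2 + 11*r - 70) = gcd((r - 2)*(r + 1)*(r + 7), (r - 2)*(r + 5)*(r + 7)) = r^2 + 5*r - 14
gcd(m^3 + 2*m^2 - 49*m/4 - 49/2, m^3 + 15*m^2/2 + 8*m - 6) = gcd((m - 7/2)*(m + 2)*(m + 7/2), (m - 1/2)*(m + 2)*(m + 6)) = m + 2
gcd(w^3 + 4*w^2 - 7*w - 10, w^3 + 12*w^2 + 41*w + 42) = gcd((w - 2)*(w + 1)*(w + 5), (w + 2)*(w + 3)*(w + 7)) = 1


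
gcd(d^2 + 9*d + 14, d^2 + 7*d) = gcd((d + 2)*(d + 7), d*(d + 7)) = d + 7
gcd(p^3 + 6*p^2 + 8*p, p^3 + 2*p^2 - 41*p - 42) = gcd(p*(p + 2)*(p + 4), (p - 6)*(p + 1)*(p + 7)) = 1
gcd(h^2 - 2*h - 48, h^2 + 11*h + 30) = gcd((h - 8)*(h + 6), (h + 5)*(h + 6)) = h + 6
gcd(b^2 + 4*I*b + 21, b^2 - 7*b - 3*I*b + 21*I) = b - 3*I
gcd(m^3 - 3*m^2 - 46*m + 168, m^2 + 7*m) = m + 7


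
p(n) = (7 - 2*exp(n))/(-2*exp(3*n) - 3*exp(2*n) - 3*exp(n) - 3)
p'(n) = (7 - 2*exp(n))*(6*exp(3*n) + 6*exp(2*n) + 3*exp(n))/(-2*exp(3*n) - 3*exp(2*n) - 3*exp(n) - 3)^2 - 2*exp(n)/(-2*exp(3*n) - 3*exp(2*n) - 3*exp(n) - 3)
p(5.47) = 0.00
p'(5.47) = -0.00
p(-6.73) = -2.33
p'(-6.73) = 0.00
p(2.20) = 0.01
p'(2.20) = -0.01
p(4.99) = 0.00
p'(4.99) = -0.00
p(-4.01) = -2.28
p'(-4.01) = 0.05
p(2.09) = 0.01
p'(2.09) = -0.01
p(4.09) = 0.00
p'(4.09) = -0.00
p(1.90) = 0.01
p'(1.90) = -0.01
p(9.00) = 0.00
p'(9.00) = 0.00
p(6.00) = 0.00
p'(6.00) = 0.00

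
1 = 1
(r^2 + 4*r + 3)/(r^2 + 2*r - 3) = (r + 1)/(r - 1)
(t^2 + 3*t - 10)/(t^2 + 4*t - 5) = (t - 2)/(t - 1)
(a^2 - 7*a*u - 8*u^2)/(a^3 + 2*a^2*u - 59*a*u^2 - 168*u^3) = (a + u)/(a^2 + 10*a*u + 21*u^2)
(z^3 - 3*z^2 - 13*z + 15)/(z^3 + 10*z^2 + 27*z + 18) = (z^2 - 6*z + 5)/(z^2 + 7*z + 6)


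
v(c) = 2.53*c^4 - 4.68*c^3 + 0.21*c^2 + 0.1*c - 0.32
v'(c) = 10.12*c^3 - 14.04*c^2 + 0.42*c + 0.1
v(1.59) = -2.27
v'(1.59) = 5.95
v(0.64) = -0.97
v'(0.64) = -2.73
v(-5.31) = 2717.17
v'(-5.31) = -1913.18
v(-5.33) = 2755.63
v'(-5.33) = -1933.36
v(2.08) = 6.04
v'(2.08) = 31.30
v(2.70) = 43.82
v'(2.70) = 98.07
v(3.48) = 176.39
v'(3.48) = 258.03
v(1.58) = -2.33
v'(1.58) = 5.63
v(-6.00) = 4296.40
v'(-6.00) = -2693.78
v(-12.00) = 60577.84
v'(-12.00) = -19514.06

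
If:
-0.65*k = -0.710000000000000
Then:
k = 1.09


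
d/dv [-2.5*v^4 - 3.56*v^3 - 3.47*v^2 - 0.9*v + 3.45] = -10.0*v^3 - 10.68*v^2 - 6.94*v - 0.9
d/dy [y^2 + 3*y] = 2*y + 3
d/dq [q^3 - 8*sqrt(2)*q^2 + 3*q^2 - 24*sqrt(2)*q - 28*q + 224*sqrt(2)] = 3*q^2 - 16*sqrt(2)*q + 6*q - 24*sqrt(2) - 28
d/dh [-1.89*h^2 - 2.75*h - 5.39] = -3.78*h - 2.75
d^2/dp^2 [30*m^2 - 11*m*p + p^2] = 2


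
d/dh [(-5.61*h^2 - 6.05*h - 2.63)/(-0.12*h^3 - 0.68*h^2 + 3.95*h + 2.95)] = (-0.6732*h^4 - 1.452*h^3 - 27.2203*h^2 - 36.6758*h - 7.459)/(0.0144*h^6 + 0.1632*h^5 - 0.4856*h^4 - 6.08*h^3 + 11.5905*h^2 + 23.305*h + 8.7025)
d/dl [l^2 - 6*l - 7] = 2*l - 6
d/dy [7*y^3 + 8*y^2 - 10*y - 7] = 21*y^2 + 16*y - 10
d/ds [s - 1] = 1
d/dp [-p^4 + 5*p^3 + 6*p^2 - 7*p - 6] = -4*p^3 + 15*p^2 + 12*p - 7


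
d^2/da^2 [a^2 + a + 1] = 2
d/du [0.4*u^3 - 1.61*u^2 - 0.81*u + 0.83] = 1.2*u^2 - 3.22*u - 0.81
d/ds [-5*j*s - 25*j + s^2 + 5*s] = -5*j + 2*s + 5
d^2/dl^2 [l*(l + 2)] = 2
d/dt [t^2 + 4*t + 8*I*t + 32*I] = 2*t + 4 + 8*I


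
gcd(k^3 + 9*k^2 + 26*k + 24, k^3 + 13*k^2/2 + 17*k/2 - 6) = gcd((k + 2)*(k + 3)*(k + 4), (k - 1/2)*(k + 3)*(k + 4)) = k^2 + 7*k + 12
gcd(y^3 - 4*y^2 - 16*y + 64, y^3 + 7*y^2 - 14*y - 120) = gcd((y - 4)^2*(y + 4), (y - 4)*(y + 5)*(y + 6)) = y - 4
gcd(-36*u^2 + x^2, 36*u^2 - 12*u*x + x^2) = -6*u + x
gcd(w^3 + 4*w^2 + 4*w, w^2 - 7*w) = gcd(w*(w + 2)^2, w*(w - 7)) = w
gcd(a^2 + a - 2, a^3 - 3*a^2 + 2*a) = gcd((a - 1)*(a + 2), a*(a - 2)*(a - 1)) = a - 1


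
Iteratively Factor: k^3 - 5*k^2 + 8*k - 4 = (k - 2)*(k^2 - 3*k + 2) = (k - 2)^2*(k - 1)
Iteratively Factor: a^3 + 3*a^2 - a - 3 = (a + 3)*(a^2 - 1) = (a - 1)*(a + 3)*(a + 1)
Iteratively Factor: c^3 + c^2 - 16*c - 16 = (c + 4)*(c^2 - 3*c - 4) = (c + 1)*(c + 4)*(c - 4)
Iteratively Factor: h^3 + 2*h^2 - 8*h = (h - 2)*(h^2 + 4*h) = (h - 2)*(h + 4)*(h)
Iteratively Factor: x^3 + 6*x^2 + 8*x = (x + 2)*(x^2 + 4*x) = (x + 2)*(x + 4)*(x)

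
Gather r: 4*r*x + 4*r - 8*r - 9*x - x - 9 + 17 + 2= r*(4*x - 4) - 10*x + 10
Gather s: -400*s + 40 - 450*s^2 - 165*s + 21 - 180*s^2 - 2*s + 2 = -630*s^2 - 567*s + 63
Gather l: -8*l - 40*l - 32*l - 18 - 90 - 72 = -80*l - 180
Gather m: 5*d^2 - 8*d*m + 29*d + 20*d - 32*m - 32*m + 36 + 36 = 5*d^2 + 49*d + m*(-8*d - 64) + 72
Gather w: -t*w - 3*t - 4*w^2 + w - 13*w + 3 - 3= -3*t - 4*w^2 + w*(-t - 12)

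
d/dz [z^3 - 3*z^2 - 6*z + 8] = 3*z^2 - 6*z - 6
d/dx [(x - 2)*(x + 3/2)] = 2*x - 1/2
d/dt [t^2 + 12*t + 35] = 2*t + 12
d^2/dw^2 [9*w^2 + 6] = 18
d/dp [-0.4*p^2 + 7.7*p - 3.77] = 7.7 - 0.8*p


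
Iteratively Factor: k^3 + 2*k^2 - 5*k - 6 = (k - 2)*(k^2 + 4*k + 3) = (k - 2)*(k + 1)*(k + 3)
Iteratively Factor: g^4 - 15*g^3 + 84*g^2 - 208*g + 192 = (g - 4)*(g^3 - 11*g^2 + 40*g - 48) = (g - 4)^2*(g^2 - 7*g + 12) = (g - 4)^3*(g - 3)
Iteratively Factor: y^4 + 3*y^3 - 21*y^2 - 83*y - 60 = (y + 1)*(y^3 + 2*y^2 - 23*y - 60) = (y + 1)*(y + 3)*(y^2 - y - 20) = (y + 1)*(y + 3)*(y + 4)*(y - 5)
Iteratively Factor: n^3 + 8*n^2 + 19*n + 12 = (n + 1)*(n^2 + 7*n + 12) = (n + 1)*(n + 4)*(n + 3)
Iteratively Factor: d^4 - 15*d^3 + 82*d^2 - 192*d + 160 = (d - 2)*(d^3 - 13*d^2 + 56*d - 80) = (d - 4)*(d - 2)*(d^2 - 9*d + 20) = (d - 5)*(d - 4)*(d - 2)*(d - 4)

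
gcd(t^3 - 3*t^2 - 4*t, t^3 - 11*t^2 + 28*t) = t^2 - 4*t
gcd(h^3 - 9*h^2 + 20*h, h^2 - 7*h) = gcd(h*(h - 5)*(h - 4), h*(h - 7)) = h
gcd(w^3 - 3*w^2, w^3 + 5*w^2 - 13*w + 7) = 1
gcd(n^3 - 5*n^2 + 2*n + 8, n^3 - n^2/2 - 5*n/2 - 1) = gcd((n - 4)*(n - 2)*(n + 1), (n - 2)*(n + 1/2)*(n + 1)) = n^2 - n - 2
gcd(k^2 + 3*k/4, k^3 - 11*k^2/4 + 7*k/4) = k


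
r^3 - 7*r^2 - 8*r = r*(r - 8)*(r + 1)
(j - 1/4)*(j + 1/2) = j^2 + j/4 - 1/8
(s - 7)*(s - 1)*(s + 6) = s^3 - 2*s^2 - 41*s + 42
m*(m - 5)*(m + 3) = m^3 - 2*m^2 - 15*m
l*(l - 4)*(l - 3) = l^3 - 7*l^2 + 12*l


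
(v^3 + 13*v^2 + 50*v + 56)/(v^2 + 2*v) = v + 11 + 28/v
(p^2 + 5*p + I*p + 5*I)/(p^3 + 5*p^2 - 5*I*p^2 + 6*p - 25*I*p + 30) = 1/(p - 6*I)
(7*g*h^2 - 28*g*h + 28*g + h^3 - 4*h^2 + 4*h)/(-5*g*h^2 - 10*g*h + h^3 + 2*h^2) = (-7*g*h^2 + 28*g*h - 28*g - h^3 + 4*h^2 - 4*h)/(h*(5*g*h + 10*g - h^2 - 2*h))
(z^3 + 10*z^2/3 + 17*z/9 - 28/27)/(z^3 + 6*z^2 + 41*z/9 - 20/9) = (z + 7/3)/(z + 5)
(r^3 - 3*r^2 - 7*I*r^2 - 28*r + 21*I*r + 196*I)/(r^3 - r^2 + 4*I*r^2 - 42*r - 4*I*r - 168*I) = (r^2 + r*(4 - 7*I) - 28*I)/(r^2 + r*(6 + 4*I) + 24*I)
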